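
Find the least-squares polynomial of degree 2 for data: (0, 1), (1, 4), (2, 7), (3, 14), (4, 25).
51/35 + (3/35)x + (10/7)x²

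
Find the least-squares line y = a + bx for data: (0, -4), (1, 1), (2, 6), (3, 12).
a = -21/5, b = 53/10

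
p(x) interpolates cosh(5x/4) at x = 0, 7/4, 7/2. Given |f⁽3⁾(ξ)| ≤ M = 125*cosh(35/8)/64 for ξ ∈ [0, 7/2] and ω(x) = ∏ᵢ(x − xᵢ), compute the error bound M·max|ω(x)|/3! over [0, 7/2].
42875*sqrt(3)*cosh(35/8)/110592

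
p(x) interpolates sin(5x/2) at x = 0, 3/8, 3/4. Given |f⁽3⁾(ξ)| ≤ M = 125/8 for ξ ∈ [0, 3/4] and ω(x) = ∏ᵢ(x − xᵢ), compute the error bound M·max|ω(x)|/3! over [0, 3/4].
125*sqrt(3)/4096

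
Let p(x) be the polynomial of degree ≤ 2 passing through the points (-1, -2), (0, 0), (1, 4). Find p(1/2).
7/4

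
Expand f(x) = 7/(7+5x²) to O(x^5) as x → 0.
1 - 5*x**2/7 + 25*x**4/49 + O(x**5)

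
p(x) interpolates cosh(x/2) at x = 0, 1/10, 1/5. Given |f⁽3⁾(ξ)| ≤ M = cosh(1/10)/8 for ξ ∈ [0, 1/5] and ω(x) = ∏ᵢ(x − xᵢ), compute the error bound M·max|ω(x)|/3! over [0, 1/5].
sqrt(3)*cosh(1/10)/216000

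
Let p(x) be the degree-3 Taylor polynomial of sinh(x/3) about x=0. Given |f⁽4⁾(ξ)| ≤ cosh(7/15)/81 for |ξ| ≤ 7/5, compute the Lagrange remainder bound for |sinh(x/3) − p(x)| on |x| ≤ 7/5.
2401*cosh(7/15)/1215000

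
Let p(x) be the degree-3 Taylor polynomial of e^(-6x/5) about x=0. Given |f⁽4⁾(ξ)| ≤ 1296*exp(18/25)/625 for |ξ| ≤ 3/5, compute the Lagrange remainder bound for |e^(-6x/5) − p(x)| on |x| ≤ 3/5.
4374*exp(18/25)/390625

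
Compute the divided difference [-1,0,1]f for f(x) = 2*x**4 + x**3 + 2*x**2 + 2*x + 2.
4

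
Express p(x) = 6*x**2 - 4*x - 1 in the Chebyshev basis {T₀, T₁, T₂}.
(2)T₀ + (-4)T₁ + (3)T₂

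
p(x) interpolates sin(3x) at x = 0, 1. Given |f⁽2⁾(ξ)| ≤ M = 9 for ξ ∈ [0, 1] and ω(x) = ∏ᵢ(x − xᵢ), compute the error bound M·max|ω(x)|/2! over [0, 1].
9/8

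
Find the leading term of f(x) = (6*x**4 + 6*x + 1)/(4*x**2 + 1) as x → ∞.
3*x**2/2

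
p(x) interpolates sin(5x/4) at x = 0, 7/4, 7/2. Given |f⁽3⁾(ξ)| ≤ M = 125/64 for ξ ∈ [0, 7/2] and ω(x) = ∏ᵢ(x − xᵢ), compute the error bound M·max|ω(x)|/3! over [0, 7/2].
42875*sqrt(3)/110592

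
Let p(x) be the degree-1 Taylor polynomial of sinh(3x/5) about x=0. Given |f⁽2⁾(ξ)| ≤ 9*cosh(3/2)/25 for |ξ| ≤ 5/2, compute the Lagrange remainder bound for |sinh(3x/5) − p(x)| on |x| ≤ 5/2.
9*cosh(3/2)/8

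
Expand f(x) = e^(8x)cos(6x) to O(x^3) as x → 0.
1 + 8*x + 14*x**2 + O(x**3)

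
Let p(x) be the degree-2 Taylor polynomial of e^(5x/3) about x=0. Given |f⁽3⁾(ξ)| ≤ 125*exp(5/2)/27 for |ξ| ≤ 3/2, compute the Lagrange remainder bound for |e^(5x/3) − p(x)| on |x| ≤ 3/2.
125*exp(5/2)/48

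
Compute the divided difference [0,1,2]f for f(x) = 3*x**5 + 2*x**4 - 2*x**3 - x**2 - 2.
52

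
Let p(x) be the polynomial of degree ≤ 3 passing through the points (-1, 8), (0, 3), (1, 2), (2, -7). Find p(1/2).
11/4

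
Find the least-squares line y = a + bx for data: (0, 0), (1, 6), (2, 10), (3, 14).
a = 3/5, b = 23/5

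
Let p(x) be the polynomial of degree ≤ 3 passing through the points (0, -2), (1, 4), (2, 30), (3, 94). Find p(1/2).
-3/8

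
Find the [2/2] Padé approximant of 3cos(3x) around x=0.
(3 - 45*x**2/4)/(3*x**2/4 + 1)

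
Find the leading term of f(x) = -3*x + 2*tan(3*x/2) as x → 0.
9*x**3/4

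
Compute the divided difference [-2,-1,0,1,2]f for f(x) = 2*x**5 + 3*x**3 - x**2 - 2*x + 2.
0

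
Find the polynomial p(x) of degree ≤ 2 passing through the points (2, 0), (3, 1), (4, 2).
x - 2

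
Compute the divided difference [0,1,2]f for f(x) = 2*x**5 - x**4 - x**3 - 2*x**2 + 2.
18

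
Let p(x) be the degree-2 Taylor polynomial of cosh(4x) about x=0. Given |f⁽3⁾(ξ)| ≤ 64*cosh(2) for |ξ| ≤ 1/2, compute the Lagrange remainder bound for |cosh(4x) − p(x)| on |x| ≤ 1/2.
4*cosh(2)/3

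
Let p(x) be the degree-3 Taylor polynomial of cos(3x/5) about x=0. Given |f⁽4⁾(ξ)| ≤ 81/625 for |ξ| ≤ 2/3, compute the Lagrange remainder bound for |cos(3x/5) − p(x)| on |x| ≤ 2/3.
2/1875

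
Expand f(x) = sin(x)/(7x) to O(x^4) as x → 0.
1/7 - x**2/42 + O(x**4)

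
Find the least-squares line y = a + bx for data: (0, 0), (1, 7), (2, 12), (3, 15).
a = 1, b = 5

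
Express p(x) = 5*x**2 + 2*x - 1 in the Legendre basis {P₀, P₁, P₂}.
(2/3)P₀ + (2)P₁ + (10/3)P₂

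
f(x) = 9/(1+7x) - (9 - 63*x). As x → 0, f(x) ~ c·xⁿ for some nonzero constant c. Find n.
2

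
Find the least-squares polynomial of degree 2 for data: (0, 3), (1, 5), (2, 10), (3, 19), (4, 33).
16/5 + (-3/5)x + (2)x²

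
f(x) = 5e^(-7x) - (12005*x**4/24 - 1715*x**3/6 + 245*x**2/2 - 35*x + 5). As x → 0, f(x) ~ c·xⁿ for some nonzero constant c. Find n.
5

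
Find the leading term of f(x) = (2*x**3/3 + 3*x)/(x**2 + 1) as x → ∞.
2*x/3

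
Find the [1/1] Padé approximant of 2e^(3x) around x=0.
(3*x + 2)/(1 - 3*x/2)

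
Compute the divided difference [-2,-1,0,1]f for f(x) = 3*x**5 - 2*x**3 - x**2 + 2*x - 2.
13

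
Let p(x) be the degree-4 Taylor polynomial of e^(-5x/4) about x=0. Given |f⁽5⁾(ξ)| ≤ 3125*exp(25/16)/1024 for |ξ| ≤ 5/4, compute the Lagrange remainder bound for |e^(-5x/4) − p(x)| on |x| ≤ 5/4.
1953125*exp(25/16)/25165824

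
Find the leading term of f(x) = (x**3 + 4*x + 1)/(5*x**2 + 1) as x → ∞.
x/5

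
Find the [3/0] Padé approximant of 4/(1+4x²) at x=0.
4 - 16*x**2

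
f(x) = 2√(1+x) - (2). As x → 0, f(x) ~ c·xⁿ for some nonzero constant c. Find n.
1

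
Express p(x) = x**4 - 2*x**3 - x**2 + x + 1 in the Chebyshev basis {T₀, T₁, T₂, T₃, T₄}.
(7/8)T₀ + (-1/2)T₁ + (-1/2)T₃ + (1/8)T₄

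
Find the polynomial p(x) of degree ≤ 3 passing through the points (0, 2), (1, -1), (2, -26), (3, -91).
-3*x**3 - 2*x**2 + 2*x + 2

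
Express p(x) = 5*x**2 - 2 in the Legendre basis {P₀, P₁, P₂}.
(-1/3)P₀ + (10/3)P₂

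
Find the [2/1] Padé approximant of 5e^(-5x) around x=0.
(125*x**2/6 - 50*x/3 + 5)/(5*x/3 + 1)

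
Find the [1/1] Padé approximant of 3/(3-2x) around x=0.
1/(1 - 2*x/3)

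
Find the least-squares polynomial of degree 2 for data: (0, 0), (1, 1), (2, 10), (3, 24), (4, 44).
-9/35 + (-83/70)x + (43/14)x²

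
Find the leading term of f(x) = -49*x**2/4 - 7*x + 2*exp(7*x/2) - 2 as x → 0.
343*x**3/24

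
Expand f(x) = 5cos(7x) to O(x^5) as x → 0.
5 - 245*x**2/2 + 12005*x**4/24 + O(x**5)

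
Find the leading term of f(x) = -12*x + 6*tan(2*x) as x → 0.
16*x**3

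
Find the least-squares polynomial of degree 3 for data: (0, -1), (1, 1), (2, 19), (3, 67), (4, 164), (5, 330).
-155/126 + (221/108)x + (-523/252)x² + (161/54)x³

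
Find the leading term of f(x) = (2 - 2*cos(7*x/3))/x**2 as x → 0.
49/9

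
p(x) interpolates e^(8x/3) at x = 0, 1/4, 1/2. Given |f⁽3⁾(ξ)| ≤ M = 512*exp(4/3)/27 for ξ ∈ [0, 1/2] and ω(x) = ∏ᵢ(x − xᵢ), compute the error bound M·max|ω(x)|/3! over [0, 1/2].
8*sqrt(3)*exp(4/3)/729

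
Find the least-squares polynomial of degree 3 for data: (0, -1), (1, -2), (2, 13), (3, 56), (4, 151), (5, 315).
-79/63 + (1/378)x + (-745/252)x² + (337/108)x³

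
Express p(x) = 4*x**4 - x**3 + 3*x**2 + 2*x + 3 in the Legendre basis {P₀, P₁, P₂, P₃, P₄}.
(24/5)P₀ + (7/5)P₁ + (30/7)P₂ + (-2/5)P₃ + (32/35)P₄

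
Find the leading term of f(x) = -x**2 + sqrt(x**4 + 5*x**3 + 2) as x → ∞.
5*x/2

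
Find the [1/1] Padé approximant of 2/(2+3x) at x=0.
1/(3*x/2 + 1)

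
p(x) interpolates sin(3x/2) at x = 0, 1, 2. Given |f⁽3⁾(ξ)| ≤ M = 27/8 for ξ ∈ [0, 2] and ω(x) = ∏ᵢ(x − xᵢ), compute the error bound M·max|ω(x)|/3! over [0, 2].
sqrt(3)/8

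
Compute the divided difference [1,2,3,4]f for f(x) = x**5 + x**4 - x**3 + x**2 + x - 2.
74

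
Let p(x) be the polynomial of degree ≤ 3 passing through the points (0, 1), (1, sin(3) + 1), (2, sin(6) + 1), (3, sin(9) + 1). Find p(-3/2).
135*sin(6)/16 - 189*sin(3)/16 - 35*sin(9)/16 + 1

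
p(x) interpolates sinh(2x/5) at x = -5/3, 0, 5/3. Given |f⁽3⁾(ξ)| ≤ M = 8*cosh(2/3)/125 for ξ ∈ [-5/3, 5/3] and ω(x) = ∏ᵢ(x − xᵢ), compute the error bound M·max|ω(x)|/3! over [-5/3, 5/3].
8*sqrt(3)*cosh(2/3)/729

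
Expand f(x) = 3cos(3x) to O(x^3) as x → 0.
3 - 27*x**2/2 + O(x**3)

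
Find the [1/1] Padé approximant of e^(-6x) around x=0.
(1 - 3*x)/(3*x + 1)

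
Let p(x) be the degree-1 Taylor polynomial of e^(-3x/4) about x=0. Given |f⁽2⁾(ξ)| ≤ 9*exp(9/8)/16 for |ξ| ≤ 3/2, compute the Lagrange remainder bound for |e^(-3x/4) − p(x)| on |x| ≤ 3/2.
81*exp(9/8)/128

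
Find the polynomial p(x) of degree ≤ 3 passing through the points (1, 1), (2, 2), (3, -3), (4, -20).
-x**3 + 3*x**2 - x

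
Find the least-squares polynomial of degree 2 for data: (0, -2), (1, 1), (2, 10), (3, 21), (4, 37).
-11/5 + (9/5)x + (2)x²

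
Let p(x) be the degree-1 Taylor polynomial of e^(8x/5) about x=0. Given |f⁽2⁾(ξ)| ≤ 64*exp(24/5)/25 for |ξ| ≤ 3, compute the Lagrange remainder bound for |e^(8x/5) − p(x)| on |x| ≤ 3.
288*exp(24/5)/25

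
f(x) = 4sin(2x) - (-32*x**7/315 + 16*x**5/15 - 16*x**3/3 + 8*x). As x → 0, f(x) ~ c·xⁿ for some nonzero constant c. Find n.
9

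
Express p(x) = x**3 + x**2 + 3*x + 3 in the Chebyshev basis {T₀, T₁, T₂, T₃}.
(7/2)T₀ + (15/4)T₁ + (1/2)T₂ + (1/4)T₃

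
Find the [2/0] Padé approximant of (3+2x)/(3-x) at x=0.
x**2/3 + x + 1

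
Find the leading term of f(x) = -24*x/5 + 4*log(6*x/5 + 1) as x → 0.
-72*x**2/25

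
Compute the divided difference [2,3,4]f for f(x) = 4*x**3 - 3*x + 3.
36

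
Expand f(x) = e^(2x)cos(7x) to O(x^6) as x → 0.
1 + 2*x - 45*x**2/2 - 143*x**3/3 + 1241*x**4/24 + 10061*x**5/60 + O(x**6)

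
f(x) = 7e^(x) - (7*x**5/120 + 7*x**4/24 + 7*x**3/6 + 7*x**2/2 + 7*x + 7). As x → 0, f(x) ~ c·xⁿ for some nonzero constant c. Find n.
6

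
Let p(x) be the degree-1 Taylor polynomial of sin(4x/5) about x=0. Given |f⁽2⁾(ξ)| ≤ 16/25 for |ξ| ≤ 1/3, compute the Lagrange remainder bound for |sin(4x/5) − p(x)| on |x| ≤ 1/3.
8/225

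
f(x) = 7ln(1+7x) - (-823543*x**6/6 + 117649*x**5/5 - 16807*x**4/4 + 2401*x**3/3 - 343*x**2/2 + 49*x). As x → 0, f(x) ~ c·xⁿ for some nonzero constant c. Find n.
7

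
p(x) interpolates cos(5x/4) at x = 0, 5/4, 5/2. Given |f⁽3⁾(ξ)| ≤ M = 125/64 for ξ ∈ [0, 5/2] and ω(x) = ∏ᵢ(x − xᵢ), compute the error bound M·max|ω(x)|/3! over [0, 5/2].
15625*sqrt(3)/110592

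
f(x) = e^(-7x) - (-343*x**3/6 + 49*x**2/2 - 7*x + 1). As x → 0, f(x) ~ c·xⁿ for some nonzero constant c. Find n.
4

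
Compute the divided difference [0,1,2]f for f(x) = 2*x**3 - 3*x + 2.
6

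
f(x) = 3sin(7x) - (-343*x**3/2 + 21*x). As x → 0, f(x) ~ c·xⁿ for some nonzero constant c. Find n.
5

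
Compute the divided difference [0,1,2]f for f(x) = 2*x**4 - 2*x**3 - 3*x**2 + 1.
5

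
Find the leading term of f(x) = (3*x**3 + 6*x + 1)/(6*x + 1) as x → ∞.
x**2/2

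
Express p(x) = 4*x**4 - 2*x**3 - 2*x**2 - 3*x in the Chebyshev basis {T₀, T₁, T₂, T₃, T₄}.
(1/2)T₀ + (-9/2)T₁ + T₂ + (-1/2)T₃ + (1/2)T₄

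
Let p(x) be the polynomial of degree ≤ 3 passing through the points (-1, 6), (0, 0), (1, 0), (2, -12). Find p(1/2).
3/8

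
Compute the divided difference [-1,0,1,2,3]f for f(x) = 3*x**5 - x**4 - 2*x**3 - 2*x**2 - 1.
14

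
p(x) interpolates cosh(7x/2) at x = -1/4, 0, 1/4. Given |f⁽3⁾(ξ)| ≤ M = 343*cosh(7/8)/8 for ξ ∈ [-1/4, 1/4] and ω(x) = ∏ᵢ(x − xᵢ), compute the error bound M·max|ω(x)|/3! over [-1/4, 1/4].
343*sqrt(3)*cosh(7/8)/13824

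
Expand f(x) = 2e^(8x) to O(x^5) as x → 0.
2 + 16*x + 64*x**2 + 512*x**3/3 + 1024*x**4/3 + O(x**5)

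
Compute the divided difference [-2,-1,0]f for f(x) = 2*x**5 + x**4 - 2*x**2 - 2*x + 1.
-25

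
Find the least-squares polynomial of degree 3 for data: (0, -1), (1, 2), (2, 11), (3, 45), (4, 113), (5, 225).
-40/63 + (107/189)x + (-283/252)x² + (217/108)x³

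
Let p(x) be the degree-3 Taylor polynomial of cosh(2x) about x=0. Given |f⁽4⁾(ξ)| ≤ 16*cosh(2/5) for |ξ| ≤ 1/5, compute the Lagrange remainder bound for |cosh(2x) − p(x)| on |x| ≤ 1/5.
2*cosh(2/5)/1875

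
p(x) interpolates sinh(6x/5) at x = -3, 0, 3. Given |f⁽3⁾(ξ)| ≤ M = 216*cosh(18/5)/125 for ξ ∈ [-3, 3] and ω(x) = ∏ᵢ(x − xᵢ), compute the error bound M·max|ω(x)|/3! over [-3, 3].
216*sqrt(3)*cosh(18/5)/125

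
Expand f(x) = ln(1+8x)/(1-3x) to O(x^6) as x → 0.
8*x - 8*x**2 + 440*x**3/3 - 584*x**4 + 24008*x**5/5 + O(x**6)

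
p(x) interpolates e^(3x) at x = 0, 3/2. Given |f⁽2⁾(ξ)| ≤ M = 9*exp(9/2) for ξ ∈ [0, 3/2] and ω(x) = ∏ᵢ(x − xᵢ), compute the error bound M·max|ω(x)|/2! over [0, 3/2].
81*exp(9/2)/32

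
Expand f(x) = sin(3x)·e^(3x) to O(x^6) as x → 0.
3*x + 9*x**2 + 9*x**3 - 81*x**5/10 + O(x**6)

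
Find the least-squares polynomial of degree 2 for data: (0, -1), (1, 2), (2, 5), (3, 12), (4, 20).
-4/5 + (6/5)x + x²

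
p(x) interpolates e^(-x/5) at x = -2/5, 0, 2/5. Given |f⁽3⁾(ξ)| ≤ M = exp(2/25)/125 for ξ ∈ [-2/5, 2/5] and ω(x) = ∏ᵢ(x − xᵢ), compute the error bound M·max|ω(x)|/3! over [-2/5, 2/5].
8*sqrt(3)*exp(2/25)/421875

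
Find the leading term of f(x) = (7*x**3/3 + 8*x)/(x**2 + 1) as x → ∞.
7*x/3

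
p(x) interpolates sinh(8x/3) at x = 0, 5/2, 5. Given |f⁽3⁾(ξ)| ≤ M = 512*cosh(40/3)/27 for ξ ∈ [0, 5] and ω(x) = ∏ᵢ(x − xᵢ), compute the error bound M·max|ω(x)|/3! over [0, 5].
8000*sqrt(3)*cosh(40/3)/729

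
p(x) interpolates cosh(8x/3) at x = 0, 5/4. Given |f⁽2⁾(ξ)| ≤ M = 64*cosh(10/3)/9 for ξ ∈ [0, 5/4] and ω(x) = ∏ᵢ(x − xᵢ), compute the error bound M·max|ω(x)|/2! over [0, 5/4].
25*cosh(10/3)/18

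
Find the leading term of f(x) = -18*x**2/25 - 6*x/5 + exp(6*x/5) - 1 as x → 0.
36*x**3/125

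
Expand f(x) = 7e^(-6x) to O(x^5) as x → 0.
7 - 42*x + 126*x**2 - 252*x**3 + 378*x**4 + O(x**5)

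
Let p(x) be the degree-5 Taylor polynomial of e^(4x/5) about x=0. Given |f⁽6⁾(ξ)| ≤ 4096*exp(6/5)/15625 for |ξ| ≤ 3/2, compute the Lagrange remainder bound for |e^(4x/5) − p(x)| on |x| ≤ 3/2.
324*exp(6/5)/78125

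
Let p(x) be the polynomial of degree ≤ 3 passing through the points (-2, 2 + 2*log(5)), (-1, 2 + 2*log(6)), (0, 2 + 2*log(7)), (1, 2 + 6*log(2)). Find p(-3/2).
2 + log(12*2**(1/4)*3**(7/8)*5**(5/8)*7**(3/8)/7)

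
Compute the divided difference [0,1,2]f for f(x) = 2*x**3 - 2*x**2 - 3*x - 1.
4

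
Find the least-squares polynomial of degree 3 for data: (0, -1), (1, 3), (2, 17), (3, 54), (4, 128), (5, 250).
-17/18 + (2231/756)x + (-325/252)x² + (58/27)x³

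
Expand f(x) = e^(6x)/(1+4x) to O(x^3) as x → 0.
1 + 2*x + 10*x**2 + O(x**3)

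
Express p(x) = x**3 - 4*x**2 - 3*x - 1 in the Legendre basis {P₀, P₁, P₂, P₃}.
(-7/3)P₀ + (-12/5)P₁ + (-8/3)P₂ + (2/5)P₃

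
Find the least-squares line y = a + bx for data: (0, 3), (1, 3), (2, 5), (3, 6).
a = 13/5, b = 11/10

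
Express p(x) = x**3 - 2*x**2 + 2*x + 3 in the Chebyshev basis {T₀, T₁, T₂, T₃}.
(2)T₀ + (11/4)T₁ - T₂ + (1/4)T₃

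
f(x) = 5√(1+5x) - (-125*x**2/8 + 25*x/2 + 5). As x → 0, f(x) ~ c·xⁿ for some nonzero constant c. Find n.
3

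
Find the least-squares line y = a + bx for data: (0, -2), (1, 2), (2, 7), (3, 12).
a = -23/10, b = 47/10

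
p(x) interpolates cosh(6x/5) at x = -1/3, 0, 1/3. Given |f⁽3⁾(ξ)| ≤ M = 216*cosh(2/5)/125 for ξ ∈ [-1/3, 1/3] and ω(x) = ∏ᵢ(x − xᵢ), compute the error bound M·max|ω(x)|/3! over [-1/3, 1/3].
8*sqrt(3)*cosh(2/5)/3375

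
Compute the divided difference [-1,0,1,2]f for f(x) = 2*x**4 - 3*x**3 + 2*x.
1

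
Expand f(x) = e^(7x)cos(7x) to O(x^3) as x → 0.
1 + 7*x + O(x**3)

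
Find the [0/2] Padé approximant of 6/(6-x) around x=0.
1/(1 - x/6)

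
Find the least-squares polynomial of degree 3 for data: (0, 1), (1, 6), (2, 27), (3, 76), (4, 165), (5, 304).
67/63 + (64/189)x + (317/126)x² + (103/54)x³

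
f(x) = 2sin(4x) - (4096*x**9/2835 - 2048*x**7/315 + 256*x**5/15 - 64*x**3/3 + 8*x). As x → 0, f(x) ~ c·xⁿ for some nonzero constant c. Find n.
11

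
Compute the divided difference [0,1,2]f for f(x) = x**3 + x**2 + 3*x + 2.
4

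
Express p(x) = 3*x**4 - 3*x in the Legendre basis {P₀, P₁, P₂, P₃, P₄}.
(3/5)P₀ + (-3)P₁ + (12/7)P₂ + (24/35)P₄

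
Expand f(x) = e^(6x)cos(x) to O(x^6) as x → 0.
1 + 6*x + 35*x**2/2 + 33*x**3 + 1081*x**4/24 + 941*x**5/20 + O(x**6)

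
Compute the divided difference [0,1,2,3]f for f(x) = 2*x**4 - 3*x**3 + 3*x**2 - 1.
9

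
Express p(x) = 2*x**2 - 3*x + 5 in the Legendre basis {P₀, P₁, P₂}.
(17/3)P₀ + (-3)P₁ + (4/3)P₂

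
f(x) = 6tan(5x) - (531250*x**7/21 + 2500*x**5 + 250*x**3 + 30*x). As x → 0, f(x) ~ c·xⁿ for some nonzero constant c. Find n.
9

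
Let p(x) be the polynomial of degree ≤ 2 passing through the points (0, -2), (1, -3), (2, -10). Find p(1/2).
-7/4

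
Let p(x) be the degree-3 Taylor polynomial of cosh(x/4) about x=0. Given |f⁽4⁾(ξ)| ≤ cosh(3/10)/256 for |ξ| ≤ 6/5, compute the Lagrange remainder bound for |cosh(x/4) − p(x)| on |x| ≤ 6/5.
27*cosh(3/10)/80000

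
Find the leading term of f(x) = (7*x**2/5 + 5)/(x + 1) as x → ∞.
7*x/5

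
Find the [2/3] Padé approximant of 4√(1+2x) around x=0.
(7*x**2 + 56*x/5 + 4)/(-x**3/20 + 9*x**2/20 + 9*x/5 + 1)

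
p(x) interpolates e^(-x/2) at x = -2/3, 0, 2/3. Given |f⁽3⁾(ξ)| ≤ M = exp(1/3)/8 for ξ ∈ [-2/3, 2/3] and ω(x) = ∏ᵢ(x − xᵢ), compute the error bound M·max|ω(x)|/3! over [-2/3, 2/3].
sqrt(3)*exp(1/3)/729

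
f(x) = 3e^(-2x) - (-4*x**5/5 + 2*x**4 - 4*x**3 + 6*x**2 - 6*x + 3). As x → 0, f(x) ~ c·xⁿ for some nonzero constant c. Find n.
6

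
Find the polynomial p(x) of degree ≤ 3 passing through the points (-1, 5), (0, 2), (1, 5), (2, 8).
-x**3 + 3*x**2 + x + 2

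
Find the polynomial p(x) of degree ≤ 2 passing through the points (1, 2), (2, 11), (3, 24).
2*x**2 + 3*x - 3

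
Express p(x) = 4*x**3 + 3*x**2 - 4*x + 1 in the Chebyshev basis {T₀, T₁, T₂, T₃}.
(5/2)T₀ - T₁ + (3/2)T₂ + T₃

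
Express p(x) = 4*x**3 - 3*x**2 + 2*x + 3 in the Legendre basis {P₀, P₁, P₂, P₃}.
(2)P₀ + (22/5)P₁ + (-2)P₂ + (8/5)P₃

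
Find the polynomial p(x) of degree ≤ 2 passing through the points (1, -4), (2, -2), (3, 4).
2*x**2 - 4*x - 2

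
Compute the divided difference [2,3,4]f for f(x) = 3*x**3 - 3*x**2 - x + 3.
24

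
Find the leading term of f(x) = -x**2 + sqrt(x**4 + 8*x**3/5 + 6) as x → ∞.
4*x/5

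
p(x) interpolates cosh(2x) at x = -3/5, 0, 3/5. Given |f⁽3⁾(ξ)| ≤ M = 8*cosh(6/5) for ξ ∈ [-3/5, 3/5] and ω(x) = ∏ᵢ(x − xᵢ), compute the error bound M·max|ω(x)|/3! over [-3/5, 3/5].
8*sqrt(3)*cosh(6/5)/125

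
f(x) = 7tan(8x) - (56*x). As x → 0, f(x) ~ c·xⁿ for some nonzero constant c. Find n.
3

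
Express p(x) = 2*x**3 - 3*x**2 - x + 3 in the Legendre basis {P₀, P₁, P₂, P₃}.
(2)P₀ + (1/5)P₁ + (-2)P₂ + (4/5)P₃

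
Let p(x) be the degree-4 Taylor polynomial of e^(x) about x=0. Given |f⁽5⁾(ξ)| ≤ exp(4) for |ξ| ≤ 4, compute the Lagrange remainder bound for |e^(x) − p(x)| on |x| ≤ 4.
128*exp(4)/15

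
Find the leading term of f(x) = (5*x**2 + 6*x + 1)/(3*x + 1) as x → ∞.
5*x/3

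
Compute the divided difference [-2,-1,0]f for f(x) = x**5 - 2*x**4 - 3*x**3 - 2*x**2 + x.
-22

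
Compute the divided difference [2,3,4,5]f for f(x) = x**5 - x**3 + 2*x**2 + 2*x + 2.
124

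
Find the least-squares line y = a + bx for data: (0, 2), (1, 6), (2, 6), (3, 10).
a = 12/5, b = 12/5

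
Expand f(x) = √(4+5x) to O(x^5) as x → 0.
2 + 5*x/4 - 25*x**2/64 + 125*x**3/512 - 3125*x**4/16384 + O(x**5)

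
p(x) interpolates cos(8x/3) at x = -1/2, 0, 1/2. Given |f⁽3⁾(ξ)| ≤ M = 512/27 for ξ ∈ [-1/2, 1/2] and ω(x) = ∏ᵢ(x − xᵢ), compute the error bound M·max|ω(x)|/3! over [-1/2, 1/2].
64*sqrt(3)/729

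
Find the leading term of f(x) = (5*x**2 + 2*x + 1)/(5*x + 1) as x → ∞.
x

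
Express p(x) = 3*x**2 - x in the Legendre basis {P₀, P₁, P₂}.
P₀ - P₁ + (2)P₂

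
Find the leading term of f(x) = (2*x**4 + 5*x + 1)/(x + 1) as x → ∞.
2*x**3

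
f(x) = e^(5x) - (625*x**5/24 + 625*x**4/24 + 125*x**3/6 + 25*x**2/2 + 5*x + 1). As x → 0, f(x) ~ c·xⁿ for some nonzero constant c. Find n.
6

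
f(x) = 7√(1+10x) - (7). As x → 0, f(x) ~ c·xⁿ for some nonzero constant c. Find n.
1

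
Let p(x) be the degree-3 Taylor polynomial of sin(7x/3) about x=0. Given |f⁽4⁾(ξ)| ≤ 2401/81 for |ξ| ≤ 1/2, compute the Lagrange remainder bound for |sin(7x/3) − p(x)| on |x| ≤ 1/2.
2401/31104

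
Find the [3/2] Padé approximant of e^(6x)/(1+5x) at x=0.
(5256*x**3/485 + 4554*x**2/485 + 2241*x/485 + 1)/(-3507*x**2/485 + 1756*x/485 + 1)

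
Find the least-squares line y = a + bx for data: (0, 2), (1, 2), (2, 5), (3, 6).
a = 3/2, b = 3/2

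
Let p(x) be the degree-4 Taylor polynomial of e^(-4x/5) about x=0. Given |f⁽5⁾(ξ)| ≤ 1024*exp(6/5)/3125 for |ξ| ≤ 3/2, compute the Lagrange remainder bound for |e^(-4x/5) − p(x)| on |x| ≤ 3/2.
324*exp(6/5)/15625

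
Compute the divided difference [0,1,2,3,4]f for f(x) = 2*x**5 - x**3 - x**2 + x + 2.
20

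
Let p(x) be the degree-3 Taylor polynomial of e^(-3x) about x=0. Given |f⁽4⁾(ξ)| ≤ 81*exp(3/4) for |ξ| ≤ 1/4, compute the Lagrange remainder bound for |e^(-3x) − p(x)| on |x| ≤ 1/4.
27*exp(3/4)/2048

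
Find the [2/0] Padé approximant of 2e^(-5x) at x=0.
25*x**2 - 10*x + 2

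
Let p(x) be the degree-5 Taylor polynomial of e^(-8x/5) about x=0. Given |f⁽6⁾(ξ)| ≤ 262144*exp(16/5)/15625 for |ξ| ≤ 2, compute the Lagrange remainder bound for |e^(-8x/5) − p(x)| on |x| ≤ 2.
1048576*exp(16/5)/703125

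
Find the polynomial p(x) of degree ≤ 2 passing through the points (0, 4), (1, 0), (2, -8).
-2*x**2 - 2*x + 4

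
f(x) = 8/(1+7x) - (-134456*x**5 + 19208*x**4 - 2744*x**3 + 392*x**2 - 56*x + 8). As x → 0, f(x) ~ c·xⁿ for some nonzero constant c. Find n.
6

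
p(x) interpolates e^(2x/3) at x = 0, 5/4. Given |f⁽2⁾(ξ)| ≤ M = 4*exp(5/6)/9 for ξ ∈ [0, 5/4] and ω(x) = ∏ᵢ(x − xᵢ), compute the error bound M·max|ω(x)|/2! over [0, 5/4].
25*exp(5/6)/288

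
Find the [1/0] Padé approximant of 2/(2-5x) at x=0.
5*x/2 + 1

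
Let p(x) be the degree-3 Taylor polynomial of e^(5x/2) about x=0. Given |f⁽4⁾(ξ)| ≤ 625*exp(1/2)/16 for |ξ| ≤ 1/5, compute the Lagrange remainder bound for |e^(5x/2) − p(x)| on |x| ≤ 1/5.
exp(1/2)/384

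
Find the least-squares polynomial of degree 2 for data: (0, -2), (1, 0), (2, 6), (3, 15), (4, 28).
-71/35 + (5/14)x + (25/14)x²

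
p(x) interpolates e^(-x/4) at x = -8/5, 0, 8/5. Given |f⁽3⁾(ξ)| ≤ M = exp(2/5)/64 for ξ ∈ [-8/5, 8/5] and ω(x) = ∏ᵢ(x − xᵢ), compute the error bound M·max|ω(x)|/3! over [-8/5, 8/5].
8*sqrt(3)*exp(2/5)/3375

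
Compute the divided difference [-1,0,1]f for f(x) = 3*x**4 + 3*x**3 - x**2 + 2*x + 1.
2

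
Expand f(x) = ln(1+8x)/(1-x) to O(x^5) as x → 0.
8*x - 24*x**2 + 440*x**3/3 - 2632*x**4/3 + O(x**5)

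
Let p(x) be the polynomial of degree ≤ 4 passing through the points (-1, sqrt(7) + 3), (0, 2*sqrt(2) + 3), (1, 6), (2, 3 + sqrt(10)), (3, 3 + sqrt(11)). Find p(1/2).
-5*sqrt(10)/32 - 5*sqrt(7)/128 + 3*sqrt(11)/128 + 15*sqrt(2)/16 + 327/64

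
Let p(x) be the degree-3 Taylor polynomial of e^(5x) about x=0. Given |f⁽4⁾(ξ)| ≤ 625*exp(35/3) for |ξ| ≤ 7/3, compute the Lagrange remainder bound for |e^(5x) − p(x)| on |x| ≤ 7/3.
1500625*exp(35/3)/1944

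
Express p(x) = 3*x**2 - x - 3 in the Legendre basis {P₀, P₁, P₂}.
(-2)P₀ - P₁ + (2)P₂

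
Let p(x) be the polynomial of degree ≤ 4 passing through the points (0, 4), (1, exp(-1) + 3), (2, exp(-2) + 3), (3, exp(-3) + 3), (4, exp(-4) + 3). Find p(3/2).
(-20*e + 3 + 90*exp(2) + 60*exp(3) + 379*exp(4))*exp(-4)/128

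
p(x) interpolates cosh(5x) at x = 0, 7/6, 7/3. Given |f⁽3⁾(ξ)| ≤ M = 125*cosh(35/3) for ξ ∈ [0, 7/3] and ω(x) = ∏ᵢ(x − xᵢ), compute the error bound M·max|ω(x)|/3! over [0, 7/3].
42875*sqrt(3)*cosh(35/3)/5832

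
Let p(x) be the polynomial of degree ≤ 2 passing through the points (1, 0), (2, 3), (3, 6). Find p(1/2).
-3/2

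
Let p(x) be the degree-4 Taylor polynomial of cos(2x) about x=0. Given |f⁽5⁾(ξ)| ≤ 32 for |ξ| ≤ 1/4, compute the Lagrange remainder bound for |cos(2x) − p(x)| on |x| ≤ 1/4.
1/3840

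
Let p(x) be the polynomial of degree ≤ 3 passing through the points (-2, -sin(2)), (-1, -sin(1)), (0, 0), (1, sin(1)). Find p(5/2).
-15*sin(1)/8 + 35*sin(2)/16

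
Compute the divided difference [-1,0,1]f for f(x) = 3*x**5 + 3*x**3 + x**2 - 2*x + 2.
1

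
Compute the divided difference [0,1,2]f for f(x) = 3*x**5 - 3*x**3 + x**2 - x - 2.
37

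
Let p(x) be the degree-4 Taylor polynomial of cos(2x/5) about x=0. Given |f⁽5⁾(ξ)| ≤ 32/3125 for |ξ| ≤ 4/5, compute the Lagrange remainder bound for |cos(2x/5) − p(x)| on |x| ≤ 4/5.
4096/146484375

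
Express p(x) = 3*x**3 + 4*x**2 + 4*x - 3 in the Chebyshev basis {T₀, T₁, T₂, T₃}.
-T₀ + (25/4)T₁ + (2)T₂ + (3/4)T₃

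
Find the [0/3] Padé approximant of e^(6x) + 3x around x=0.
1/(-441*x**3 + 63*x**2 - 9*x + 1)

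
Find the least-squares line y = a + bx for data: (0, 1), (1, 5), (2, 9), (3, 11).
a = 7/5, b = 17/5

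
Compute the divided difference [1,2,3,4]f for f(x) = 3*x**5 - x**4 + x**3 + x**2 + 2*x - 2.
186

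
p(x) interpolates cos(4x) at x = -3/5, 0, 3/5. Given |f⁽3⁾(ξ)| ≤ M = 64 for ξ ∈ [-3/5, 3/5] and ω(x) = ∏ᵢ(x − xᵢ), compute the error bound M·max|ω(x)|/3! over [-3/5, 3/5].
64*sqrt(3)/125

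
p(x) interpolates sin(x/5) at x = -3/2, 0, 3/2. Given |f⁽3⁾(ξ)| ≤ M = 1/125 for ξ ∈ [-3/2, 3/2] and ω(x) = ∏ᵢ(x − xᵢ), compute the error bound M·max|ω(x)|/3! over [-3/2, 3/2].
sqrt(3)/1000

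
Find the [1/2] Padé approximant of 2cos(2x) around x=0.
2/(2*x**2 + 1)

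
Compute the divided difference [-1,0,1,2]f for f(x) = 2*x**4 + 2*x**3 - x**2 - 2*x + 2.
6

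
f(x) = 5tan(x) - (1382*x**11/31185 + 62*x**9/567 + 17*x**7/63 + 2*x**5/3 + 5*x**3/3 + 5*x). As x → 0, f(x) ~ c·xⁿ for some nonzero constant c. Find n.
13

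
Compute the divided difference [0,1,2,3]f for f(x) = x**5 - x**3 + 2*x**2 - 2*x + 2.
24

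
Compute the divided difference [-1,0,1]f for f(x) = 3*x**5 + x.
0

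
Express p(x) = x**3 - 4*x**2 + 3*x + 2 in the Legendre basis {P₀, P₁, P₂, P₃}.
(2/3)P₀ + (18/5)P₁ + (-8/3)P₂ + (2/5)P₃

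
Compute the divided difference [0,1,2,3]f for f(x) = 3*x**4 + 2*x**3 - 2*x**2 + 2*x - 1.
20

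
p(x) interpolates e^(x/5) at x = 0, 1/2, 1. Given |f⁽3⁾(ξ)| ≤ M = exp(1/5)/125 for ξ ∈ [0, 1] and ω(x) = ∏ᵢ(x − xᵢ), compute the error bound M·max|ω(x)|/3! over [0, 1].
sqrt(3)*exp(1/5)/27000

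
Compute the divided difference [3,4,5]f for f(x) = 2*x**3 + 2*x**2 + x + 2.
26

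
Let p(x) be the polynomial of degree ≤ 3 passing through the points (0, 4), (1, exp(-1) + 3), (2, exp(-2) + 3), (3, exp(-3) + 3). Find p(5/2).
(-5*exp(2) + 5 + 15*e + 49*exp(3))*exp(-3)/16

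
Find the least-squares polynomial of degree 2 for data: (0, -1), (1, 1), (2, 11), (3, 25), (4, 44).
-48/35 + (19/35)x + (19/7)x²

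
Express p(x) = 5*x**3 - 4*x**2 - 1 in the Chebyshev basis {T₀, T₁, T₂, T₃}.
(-3)T₀ + (15/4)T₁ + (-2)T₂ + (5/4)T₃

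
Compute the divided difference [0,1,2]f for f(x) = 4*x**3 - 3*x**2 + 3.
9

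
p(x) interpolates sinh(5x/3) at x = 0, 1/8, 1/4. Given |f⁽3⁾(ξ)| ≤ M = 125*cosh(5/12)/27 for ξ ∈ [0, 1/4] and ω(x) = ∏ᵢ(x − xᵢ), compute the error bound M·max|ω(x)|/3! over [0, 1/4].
125*sqrt(3)*cosh(5/12)/373248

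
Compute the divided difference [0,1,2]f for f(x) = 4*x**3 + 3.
12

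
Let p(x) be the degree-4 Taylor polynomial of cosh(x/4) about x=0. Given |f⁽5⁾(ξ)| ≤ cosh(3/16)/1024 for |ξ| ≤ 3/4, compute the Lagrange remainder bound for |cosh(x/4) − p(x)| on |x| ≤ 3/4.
81*cosh(3/16)/41943040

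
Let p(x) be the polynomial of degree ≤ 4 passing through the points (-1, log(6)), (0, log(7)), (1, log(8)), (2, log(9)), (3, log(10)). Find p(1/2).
log(4*2**(3/32)*3**(83/128)*5**(3/128)*7**(15/32)/3)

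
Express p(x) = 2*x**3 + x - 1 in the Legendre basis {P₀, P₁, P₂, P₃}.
-P₀ + (11/5)P₁ + (4/5)P₃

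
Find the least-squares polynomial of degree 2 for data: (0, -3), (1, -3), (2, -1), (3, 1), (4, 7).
-101/35 + (-36/35)x + (6/7)x²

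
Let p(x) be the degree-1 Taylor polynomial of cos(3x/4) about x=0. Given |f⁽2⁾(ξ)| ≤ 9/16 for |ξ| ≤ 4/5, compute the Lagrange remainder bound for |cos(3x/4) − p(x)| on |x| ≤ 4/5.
9/50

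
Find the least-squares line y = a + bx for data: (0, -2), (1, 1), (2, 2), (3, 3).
a = -7/5, b = 8/5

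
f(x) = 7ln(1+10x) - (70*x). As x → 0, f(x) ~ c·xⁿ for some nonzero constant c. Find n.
2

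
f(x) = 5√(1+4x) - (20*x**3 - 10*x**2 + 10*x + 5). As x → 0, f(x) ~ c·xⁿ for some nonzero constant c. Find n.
4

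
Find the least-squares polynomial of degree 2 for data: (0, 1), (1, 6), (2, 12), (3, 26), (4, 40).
39/35 + (83/35)x + (13/7)x²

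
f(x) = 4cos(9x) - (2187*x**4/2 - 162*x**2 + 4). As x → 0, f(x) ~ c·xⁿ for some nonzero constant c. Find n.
6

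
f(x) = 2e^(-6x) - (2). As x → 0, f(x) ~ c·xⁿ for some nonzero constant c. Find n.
1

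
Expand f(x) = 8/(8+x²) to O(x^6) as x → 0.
1 - x**2/8 + x**4/64 + O(x**6)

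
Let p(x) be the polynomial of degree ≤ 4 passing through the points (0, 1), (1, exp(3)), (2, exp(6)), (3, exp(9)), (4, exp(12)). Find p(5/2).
-5*exp(12)/128 - 5*exp(3)/32 + 3/128 + 45*exp(6)/64 + 15*exp(9)/32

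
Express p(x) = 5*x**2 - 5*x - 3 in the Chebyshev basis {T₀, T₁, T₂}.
(-1/2)T₀ + (-5)T₁ + (5/2)T₂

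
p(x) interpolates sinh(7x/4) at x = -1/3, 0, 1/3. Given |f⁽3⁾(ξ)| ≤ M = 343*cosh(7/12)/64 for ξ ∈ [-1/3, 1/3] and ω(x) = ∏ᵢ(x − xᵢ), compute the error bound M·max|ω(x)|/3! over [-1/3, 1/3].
343*sqrt(3)*cosh(7/12)/46656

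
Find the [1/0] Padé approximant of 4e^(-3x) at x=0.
4 - 12*x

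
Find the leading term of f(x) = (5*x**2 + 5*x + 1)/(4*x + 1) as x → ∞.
5*x/4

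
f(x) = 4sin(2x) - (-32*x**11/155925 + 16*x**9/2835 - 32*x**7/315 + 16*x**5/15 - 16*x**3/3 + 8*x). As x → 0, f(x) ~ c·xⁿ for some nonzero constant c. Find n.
13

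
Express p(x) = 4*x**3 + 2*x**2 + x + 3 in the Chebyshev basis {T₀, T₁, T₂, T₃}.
(4)T₀ + (4)T₁ + T₂ + T₃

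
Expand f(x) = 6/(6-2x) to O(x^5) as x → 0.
1 + x/3 + x**2/9 + x**3/27 + x**4/81 + O(x**5)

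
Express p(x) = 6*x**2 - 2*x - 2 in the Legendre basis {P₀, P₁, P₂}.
(-2)P₁ + (4)P₂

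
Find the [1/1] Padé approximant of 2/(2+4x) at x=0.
1/(2*x + 1)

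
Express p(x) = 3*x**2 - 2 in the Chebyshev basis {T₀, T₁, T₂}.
(-1/2)T₀ + (3/2)T₂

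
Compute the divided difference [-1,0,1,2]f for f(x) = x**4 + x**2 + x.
2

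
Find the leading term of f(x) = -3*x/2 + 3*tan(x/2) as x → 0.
x**3/8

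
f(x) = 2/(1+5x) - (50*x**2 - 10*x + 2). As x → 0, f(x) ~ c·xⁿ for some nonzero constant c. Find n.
3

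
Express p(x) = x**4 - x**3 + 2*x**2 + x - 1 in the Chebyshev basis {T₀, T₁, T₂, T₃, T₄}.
(3/8)T₀ + (1/4)T₁ + (3/2)T₂ + (-1/4)T₃ + (1/8)T₄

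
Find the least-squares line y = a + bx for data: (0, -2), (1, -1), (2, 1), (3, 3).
a = -23/10, b = 17/10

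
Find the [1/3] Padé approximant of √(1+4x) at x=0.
(7*x/2 + 1)/(x**3 - x**2 + 3*x/2 + 1)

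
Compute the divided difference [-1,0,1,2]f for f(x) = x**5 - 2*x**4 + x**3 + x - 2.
2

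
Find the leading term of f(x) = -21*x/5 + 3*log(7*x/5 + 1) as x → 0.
-147*x**2/50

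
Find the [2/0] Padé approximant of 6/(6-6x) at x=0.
x**2 + x + 1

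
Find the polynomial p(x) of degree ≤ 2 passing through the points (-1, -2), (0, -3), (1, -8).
-2*x**2 - 3*x - 3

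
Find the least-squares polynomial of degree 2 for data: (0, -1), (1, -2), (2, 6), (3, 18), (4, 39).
-8/7 + (-26/7)x + (24/7)x²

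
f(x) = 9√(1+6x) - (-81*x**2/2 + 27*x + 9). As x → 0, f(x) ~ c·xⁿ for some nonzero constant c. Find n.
3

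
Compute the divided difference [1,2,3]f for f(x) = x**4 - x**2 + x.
24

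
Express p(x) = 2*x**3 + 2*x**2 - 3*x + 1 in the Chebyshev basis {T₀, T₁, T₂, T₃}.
(2)T₀ + (-3/2)T₁ + T₂ + (1/2)T₃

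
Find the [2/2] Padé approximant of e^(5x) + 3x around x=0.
(505*x**2/12 + 13*x + 1)/(-125*x**2/12 + 5*x + 1)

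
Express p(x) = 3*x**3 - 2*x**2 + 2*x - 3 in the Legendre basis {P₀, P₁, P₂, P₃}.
(-11/3)P₀ + (19/5)P₁ + (-4/3)P₂ + (6/5)P₃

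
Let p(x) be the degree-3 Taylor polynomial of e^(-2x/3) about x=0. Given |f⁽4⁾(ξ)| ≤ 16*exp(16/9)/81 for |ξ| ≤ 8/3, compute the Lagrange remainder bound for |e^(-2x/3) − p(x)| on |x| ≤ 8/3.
8192*exp(16/9)/19683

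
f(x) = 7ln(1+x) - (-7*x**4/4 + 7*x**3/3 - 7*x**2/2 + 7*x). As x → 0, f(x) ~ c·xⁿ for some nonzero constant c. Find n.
5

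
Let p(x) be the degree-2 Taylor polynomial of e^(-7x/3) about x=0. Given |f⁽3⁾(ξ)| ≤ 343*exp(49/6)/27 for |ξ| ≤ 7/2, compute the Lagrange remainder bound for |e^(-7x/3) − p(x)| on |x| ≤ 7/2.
117649*exp(49/6)/1296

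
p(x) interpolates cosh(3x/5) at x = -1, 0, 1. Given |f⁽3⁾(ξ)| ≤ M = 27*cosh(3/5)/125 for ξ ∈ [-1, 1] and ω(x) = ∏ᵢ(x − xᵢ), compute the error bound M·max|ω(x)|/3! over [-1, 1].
sqrt(3)*cosh(3/5)/125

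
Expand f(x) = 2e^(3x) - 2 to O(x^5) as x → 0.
6*x + 9*x**2 + 9*x**3 + 27*x**4/4 + O(x**5)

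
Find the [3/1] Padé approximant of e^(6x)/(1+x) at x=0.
(126*x**3/23 + 144*x**2/23 + 84*x/23 + 1)/(1 - 31*x/23)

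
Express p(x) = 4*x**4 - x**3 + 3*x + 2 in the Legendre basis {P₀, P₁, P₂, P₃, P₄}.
(14/5)P₀ + (12/5)P₁ + (16/7)P₂ + (-2/5)P₃ + (32/35)P₄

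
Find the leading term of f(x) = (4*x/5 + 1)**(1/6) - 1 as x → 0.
2*x/15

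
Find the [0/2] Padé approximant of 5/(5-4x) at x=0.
1/(1 - 4*x/5)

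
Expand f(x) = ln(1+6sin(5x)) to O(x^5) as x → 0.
30*x - 450*x**2 + 8875*x**3 - 198750*x**4 + O(x**5)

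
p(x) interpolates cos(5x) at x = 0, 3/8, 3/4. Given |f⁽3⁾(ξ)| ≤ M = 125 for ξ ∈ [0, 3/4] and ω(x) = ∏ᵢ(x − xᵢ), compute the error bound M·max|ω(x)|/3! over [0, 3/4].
125*sqrt(3)/512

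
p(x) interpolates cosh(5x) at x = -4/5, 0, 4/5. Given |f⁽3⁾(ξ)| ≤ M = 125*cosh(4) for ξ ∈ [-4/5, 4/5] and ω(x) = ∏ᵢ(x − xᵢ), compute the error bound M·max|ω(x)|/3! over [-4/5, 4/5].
64*sqrt(3)*cosh(4)/27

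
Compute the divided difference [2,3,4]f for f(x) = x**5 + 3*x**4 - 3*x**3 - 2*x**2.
421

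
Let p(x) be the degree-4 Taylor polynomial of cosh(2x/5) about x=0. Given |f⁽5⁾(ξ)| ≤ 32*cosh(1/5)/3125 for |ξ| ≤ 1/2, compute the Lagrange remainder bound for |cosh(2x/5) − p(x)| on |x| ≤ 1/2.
cosh(1/5)/375000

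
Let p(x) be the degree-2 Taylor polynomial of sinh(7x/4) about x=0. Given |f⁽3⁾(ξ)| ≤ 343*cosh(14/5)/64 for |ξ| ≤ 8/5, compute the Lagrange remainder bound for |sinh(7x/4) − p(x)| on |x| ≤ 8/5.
1372*cosh(14/5)/375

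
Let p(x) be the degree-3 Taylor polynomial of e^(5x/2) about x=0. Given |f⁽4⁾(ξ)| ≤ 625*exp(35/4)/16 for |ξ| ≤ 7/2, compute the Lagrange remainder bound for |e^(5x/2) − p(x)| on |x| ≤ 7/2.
1500625*exp(35/4)/6144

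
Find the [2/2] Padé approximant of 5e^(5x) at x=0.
(125*x**2/12 + 25*x/2 + 5)/(25*x**2/12 - 5*x/2 + 1)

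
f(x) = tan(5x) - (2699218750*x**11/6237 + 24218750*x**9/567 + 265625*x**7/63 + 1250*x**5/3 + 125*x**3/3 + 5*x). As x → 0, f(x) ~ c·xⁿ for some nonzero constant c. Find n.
13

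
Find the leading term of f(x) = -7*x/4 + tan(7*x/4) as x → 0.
343*x**3/192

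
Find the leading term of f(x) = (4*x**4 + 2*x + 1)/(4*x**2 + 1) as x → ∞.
x**2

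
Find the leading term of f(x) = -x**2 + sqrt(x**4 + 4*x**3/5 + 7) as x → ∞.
2*x/5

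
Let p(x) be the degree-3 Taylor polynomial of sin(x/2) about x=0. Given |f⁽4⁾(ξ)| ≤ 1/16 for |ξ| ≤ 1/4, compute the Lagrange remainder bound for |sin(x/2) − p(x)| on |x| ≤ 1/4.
1/98304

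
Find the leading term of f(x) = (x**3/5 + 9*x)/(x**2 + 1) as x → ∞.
x/5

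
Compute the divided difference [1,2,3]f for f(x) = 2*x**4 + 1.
50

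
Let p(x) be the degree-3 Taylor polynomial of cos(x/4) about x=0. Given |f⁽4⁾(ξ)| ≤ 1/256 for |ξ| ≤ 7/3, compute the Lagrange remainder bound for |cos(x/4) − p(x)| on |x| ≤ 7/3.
2401/497664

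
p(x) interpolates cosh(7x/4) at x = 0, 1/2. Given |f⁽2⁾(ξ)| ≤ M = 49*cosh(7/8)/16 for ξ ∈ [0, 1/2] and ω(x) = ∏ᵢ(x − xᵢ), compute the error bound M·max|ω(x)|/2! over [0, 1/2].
49*cosh(7/8)/512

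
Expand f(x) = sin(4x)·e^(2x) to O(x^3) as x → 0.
4*x + 8*x**2 + O(x**3)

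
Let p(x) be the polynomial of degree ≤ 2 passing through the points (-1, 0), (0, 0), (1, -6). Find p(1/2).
-9/4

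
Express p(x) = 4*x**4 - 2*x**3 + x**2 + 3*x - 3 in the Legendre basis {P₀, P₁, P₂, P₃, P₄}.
(-28/15)P₀ + (9/5)P₁ + (62/21)P₂ + (-4/5)P₃ + (32/35)P₄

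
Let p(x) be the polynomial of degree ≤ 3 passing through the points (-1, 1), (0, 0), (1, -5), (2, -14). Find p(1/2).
-2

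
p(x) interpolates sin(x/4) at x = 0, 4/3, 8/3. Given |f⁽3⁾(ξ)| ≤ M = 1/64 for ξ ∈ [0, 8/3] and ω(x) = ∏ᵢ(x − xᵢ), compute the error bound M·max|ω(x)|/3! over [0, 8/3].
sqrt(3)/729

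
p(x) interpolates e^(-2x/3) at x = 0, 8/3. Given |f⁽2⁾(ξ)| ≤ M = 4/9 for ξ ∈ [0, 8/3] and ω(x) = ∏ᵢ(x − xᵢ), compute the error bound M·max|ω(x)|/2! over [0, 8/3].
32/81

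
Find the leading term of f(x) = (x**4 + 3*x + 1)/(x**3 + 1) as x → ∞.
x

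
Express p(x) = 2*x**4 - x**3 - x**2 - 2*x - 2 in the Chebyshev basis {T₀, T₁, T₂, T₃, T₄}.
(-7/4)T₀ + (-11/4)T₁ + (1/2)T₂ + (-1/4)T₃ + (1/4)T₄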